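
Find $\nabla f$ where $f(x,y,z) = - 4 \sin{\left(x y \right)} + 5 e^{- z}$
(-4*y*cos(x*y), -4*x*cos(x*y), -5*exp(-z))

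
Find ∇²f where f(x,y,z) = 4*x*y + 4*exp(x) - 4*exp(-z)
4*exp(x) - 4*exp(-z)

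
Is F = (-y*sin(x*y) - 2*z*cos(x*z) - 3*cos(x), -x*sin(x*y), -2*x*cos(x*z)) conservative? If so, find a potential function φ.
Yes, F is conservative. φ = -3*sin(x) - 2*sin(x*z) + cos(x*y)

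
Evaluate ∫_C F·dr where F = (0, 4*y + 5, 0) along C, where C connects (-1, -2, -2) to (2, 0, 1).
2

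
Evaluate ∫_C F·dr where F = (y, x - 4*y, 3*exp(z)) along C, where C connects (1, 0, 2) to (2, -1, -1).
-3*exp(2) - 4 + 3*exp(-1)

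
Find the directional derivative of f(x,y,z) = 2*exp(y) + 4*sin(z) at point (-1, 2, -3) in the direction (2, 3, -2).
2*sqrt(17)*(-4*cos(3) + 3*exp(2))/17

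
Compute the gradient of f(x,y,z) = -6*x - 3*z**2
(-6, 0, -6*z)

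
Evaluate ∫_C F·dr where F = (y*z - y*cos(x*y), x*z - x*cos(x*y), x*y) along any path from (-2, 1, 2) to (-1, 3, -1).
-sin(2) + sin(3) + 7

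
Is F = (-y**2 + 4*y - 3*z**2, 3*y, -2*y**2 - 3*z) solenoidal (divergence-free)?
Yes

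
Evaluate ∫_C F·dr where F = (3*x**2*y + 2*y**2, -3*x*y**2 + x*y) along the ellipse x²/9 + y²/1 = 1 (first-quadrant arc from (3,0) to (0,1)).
-45*pi/8 - 3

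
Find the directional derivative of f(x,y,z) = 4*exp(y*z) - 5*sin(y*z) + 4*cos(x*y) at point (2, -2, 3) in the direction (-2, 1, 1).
sqrt(6)*(24*exp(6)*sin(4) - 5*exp(6)*cos(6) + 4)*exp(-6)/6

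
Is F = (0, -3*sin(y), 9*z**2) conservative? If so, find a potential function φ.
Yes, F is conservative. φ = 3*z**3 + 3*cos(y)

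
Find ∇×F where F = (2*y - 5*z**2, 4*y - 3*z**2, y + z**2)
(6*z + 1, -10*z, -2)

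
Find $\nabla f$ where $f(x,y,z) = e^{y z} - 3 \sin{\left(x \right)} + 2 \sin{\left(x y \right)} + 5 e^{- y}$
(2*y*cos(x*y) - 3*cos(x), 2*x*cos(x*y) + z*exp(y*z) - 5*exp(-y), y*exp(y*z))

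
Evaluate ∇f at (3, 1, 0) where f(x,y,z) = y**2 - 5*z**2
(0, 2, 0)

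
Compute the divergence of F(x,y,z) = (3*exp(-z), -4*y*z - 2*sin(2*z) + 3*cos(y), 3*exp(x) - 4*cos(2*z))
-4*z - 3*sin(y) + 8*sin(2*z)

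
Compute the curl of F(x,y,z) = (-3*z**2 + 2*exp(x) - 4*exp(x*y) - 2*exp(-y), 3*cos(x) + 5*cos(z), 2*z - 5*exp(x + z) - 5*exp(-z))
(5*sin(z), -6*z + 5*exp(x + z), 4*x*exp(x*y) - 3*sin(x) - 2*exp(-y))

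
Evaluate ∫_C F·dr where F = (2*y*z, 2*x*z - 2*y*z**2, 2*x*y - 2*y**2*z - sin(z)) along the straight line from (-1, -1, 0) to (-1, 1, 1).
-4 + cos(1)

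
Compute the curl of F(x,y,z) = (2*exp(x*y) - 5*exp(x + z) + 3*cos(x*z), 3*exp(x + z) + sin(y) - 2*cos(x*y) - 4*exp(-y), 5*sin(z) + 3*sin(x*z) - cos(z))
(-3*exp(x + z), -3*x*sin(x*z) - 3*z*cos(x*z) - 5*exp(x + z), -2*x*exp(x*y) + 2*y*sin(x*y) + 3*exp(x + z))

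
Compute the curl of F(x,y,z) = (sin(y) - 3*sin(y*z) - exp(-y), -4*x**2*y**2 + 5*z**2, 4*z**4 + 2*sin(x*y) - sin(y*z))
(2*x*cos(x*y) - z*cos(y*z) - 10*z, -y*(2*cos(x*y) + 3*cos(y*z)), -8*x*y**2 + 3*z*cos(y*z) - cos(y) - exp(-y))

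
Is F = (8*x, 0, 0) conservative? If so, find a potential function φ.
Yes, F is conservative. φ = 4*x**2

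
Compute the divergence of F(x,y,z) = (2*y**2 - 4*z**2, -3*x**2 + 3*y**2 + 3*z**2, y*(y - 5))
6*y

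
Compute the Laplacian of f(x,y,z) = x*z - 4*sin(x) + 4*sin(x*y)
-4*x**2*sin(x*y) - 4*y**2*sin(x*y) + 4*sin(x)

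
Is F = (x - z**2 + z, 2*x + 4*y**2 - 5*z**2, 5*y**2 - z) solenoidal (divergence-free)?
No, ∇·F = 8*y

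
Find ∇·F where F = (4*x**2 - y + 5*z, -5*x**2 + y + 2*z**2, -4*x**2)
8*x + 1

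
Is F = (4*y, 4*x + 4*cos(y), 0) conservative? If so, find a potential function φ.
Yes, F is conservative. φ = 4*x*y + 4*sin(y)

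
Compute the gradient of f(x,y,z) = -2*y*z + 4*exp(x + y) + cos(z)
(4*exp(x + y), -2*z + 4*exp(x + y), -2*y - sin(z))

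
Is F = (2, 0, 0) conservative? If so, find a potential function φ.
Yes, F is conservative. φ = 2*x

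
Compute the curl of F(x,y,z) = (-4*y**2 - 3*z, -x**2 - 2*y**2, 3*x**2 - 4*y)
(-4, -6*x - 3, -2*x + 8*y)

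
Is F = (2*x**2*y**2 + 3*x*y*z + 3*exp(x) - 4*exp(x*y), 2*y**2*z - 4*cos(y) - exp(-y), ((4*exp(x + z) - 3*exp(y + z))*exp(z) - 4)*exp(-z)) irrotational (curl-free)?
No, ∇×F = (-2*y**2 - 3*exp(y + z), 3*x*y - 4*exp(x + z), x*(-4*x*y - 3*z + 4*exp(x*y)))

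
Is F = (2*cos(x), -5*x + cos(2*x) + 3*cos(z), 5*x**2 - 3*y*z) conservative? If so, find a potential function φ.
No, ∇×F = (-3*z + 3*sin(z), -10*x, -2*sin(2*x) - 5) ≠ 0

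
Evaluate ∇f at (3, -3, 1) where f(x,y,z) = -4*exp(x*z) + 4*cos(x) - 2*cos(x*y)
(-4*exp(3) - 4*sin(3) + 6*sin(9), -6*sin(9), -12*exp(3))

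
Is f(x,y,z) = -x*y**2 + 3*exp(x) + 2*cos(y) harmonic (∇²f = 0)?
No, ∇²f = -2*x + 3*exp(x) - 2*cos(y)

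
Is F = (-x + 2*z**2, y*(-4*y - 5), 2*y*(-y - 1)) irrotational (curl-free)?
No, ∇×F = (-4*y - 2, 4*z, 0)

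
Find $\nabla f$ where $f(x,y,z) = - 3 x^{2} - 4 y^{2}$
(-6*x, -8*y, 0)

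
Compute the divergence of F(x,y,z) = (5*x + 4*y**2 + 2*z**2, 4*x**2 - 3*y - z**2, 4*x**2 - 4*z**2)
2 - 8*z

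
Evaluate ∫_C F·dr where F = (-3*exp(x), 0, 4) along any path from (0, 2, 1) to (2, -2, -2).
-3*exp(2) - 9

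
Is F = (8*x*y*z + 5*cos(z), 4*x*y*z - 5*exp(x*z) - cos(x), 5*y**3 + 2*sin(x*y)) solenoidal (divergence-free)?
No, ∇·F = 4*z*(x + 2*y)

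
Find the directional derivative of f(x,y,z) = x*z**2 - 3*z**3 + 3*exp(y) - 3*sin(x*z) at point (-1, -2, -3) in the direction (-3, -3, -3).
sqrt(3)*(-1 + (22 - 4*cos(3))*exp(2))*exp(-2)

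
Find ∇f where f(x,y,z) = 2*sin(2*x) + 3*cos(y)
(4*cos(2*x), -3*sin(y), 0)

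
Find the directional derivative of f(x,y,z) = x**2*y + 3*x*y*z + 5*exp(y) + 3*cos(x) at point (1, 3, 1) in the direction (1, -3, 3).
3*sqrt(19)*(-5*exp(3) - sin(1) + 10)/19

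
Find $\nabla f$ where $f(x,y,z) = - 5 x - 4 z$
(-5, 0, -4)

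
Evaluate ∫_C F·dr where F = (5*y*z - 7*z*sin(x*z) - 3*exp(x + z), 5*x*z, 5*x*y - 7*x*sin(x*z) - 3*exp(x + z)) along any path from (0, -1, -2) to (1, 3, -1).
-25 + 3*exp(-2) + 7*cos(1)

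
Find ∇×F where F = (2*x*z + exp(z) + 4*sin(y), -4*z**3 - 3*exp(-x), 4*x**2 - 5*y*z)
(z*(12*z - 5), -6*x + exp(z), -4*cos(y) + 3*exp(-x))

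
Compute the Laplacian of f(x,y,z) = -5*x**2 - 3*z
-10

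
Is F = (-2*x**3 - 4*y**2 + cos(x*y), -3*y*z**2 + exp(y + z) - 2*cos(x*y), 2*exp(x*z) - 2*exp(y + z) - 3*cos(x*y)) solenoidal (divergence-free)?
No, ∇·F = -6*x**2 + 2*x*exp(x*z) + 2*x*sin(x*y) - y*sin(x*y) - 3*z**2 - exp(y + z)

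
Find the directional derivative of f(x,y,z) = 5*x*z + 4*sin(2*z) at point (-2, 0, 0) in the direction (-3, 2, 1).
-sqrt(14)/7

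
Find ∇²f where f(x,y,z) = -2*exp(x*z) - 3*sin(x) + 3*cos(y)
-2*x**2*exp(x*z) - 2*z**2*exp(x*z) + 3*sin(x) - 3*cos(y)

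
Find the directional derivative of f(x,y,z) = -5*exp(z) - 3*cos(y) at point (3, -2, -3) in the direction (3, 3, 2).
-sqrt(22)*(10 + 9*exp(3)*sin(2))*exp(-3)/22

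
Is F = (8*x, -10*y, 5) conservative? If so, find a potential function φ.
Yes, F is conservative. φ = 4*x**2 - 5*y**2 + 5*z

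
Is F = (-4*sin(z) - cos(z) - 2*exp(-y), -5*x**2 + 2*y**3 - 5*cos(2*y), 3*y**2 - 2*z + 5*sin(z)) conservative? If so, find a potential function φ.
No, ∇×F = (6*y, sin(z) - 4*cos(z), -10*x - 2*exp(-y)) ≠ 0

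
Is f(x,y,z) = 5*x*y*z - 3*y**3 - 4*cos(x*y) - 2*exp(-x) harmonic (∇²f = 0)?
No, ∇²f = 4*x**2*cos(x*y) + 4*y**2*cos(x*y) - 18*y - 2*exp(-x)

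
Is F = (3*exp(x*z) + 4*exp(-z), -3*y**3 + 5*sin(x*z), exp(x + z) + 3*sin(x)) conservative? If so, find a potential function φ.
No, ∇×F = (-5*x*cos(x*z), 3*x*exp(x*z) - exp(x + z) - 3*cos(x) - 4*exp(-z), 5*z*cos(x*z)) ≠ 0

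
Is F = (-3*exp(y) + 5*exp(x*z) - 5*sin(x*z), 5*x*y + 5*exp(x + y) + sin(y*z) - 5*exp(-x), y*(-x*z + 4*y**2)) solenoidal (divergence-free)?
No, ∇·F = -x*y + 5*x + 5*z*exp(x*z) - 5*z*cos(x*z) + z*cos(y*z) + 5*exp(x + y)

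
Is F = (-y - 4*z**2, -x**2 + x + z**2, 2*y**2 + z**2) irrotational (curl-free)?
No, ∇×F = (4*y - 2*z, -8*z, 2 - 2*x)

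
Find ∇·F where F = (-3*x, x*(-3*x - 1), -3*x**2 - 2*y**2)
-3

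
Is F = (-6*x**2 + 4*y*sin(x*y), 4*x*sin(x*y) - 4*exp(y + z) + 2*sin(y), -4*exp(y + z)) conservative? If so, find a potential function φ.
Yes, F is conservative. φ = -2*x**3 - 4*exp(y + z) - 2*cos(y) - 4*cos(x*y)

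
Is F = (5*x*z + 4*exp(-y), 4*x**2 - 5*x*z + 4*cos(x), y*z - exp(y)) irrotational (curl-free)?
No, ∇×F = (5*x + z - exp(y), 5*x, 8*x - 5*z - 4*sin(x) + 4*exp(-y))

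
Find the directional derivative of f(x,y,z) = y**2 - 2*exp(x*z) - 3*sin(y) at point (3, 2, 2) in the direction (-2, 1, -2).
-cos(2) + 4/3 + 20*exp(6)/3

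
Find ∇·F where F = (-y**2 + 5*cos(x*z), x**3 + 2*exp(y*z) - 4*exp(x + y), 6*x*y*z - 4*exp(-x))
6*x*y + 2*z*exp(y*z) - 5*z*sin(x*z) - 4*exp(x + y)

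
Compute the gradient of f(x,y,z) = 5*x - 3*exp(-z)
(5, 0, 3*exp(-z))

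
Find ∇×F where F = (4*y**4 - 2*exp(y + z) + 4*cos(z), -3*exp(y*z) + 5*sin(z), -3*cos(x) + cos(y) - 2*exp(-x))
(3*y*exp(y*z) - sin(y) - 5*cos(z), -2*exp(y + z) - 3*sin(x) - 4*sin(z) - 2*exp(-x), -16*y**3 + 2*exp(y + z))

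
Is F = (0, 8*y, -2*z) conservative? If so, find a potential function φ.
Yes, F is conservative. φ = 4*y**2 - z**2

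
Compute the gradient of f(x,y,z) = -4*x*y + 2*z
(-4*y, -4*x, 2)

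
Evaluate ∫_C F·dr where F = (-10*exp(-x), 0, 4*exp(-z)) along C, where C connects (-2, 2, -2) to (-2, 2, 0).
-4 + 4*exp(2)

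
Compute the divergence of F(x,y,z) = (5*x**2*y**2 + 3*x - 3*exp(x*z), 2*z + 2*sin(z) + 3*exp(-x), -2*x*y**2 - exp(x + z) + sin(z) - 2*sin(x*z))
10*x*y**2 - 2*x*cos(x*z) - 3*z*exp(x*z) - exp(x + z) + cos(z) + 3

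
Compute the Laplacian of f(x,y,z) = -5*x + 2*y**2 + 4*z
4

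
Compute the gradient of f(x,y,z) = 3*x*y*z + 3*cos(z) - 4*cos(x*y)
(y*(3*z + 4*sin(x*y)), x*(3*z + 4*sin(x*y)), 3*x*y - 3*sin(z))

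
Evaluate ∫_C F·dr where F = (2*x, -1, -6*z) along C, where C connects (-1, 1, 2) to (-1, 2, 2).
-1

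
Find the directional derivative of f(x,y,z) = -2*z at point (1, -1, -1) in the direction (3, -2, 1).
-sqrt(14)/7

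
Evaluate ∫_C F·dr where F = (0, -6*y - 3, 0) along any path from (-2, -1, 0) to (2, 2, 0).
-18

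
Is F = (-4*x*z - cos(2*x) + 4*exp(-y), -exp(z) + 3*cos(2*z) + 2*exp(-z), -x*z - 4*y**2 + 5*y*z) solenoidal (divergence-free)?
No, ∇·F = -x + 5*y - 4*z + 2*sin(2*x)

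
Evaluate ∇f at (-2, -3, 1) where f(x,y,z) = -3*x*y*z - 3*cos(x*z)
(9 - 3*sin(2), 6, -18 + 6*sin(2))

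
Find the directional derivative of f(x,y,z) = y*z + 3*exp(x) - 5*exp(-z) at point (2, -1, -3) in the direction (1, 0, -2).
sqrt(5)*(-10*exp(3) + 2 + 3*exp(2))/5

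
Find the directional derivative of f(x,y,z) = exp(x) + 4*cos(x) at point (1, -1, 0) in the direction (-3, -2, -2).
3*sqrt(17)*(-E + 4*sin(1))/17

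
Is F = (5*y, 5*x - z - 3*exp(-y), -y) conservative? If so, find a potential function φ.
Yes, F is conservative. φ = 5*x*y - y*z + 3*exp(-y)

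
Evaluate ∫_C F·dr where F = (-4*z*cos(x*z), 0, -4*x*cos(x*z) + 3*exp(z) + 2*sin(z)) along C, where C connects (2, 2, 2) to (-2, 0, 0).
-3*exp(2) + 4*sin(4) + 2*cos(2) + 1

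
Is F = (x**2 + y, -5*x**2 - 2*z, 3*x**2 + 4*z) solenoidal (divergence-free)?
No, ∇·F = 2*x + 4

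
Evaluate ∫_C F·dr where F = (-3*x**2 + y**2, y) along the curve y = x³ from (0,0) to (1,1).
-5/14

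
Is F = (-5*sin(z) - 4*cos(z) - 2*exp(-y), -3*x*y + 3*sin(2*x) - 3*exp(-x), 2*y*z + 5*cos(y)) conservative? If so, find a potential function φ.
No, ∇×F = (2*z - 5*sin(y), 4*sin(z) - 5*cos(z), -3*y + 6*cos(2*x) - 2*exp(-y) + 3*exp(-x)) ≠ 0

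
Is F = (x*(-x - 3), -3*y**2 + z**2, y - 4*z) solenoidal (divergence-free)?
No, ∇·F = -2*x - 6*y - 7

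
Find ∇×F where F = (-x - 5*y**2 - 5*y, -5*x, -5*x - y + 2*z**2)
(-1, 5, 10*y)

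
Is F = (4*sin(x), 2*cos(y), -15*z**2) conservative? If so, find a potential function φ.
Yes, F is conservative. φ = -5*z**3 + 2*sin(y) - 4*cos(x)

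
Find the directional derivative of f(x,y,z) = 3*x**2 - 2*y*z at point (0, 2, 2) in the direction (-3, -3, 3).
0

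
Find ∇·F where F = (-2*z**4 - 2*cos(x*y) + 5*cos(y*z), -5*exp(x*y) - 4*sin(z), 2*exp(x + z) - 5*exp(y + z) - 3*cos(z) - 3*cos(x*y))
-5*x*exp(x*y) + 2*y*sin(x*y) + 2*exp(x + z) - 5*exp(y + z) + 3*sin(z)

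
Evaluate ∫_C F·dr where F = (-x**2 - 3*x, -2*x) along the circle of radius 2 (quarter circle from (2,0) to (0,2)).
26/3 - 2*pi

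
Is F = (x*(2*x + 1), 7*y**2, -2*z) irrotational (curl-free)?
Yes, ∇×F = (0, 0, 0)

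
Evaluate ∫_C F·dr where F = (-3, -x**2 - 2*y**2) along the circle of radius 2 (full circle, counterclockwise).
0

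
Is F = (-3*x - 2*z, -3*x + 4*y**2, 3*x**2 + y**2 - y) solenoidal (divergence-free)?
No, ∇·F = 8*y - 3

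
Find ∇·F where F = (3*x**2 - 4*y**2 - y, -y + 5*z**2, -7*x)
6*x - 1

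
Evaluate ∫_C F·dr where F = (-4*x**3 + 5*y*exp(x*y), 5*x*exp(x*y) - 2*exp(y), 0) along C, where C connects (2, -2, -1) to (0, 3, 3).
-2*exp(3) - 5*exp(-4) + 2*exp(-2) + 21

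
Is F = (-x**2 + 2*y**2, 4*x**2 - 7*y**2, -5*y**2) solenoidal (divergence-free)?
No, ∇·F = -2*x - 14*y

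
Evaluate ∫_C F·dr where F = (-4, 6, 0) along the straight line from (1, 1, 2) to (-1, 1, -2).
8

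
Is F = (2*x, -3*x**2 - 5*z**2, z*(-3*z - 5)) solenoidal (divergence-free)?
No, ∇·F = -6*z - 3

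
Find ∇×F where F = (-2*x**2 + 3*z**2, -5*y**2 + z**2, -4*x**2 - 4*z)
(-2*z, 8*x + 6*z, 0)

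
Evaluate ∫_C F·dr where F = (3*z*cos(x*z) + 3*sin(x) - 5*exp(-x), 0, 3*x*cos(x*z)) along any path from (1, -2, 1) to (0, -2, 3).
-5*exp(-1) + 3*sqrt(2)*cos(pi/4 + 1) + 2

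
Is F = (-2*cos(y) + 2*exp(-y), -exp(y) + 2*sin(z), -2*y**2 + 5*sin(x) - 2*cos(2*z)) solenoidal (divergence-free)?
No, ∇·F = -exp(y) + 4*sin(2*z)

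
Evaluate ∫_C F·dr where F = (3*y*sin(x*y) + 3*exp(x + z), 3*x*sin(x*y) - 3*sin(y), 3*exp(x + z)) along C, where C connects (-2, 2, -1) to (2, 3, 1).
3*(-1 + (cos(3) - cos(6) + cos(4) - cos(2) + exp(3))*exp(3))*exp(-3)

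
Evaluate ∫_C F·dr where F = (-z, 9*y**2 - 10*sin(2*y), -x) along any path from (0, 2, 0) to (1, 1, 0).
-21 + 5*cos(2) - 5*cos(4)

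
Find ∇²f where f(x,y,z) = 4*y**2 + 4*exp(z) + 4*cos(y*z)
-4*y**2*cos(y*z) - 4*z**2*cos(y*z) + 4*exp(z) + 8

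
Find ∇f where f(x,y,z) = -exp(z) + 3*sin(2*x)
(6*cos(2*x), 0, -exp(z))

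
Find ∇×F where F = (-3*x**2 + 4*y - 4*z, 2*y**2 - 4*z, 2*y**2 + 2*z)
(4*y + 4, -4, -4)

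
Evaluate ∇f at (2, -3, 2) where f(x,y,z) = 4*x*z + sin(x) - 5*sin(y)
(cos(2) + 8, -5*cos(3), 8)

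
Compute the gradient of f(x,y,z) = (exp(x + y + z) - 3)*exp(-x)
(3*exp(-x), exp(y + z), exp(y + z))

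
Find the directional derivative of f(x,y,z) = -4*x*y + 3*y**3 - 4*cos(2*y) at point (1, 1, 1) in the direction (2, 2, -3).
2*sqrt(17)*(1 + 8*sin(2))/17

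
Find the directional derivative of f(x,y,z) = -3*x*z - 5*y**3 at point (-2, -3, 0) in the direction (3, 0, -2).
-12*sqrt(13)/13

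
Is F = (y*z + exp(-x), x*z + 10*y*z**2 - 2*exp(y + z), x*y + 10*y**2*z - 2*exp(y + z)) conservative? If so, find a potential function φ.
Yes, F is conservative. φ = x*y*z + 5*y**2*z**2 - 2*exp(y + z) - exp(-x)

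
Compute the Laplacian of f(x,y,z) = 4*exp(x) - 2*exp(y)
4*exp(x) - 2*exp(y)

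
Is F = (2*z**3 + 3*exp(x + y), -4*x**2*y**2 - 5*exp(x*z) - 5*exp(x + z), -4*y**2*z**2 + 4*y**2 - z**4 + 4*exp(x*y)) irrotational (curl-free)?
No, ∇×F = (4*x*exp(x*y) + 5*x*exp(x*z) - 8*y*z**2 + 8*y + 5*exp(x + z), -4*y*exp(x*y) + 6*z**2, -8*x*y**2 - 5*z*exp(x*z) - 3*exp(x + y) - 5*exp(x + z))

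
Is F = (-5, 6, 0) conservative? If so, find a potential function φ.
Yes, F is conservative. φ = -5*x + 6*y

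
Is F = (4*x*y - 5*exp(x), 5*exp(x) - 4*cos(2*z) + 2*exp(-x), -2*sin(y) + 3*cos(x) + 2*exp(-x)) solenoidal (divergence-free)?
No, ∇·F = 4*y - 5*exp(x)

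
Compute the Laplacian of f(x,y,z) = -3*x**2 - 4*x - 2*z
-6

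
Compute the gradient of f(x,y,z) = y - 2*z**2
(0, 1, -4*z)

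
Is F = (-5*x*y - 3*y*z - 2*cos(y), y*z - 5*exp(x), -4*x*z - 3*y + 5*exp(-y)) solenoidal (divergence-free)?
No, ∇·F = -4*x - 5*y + z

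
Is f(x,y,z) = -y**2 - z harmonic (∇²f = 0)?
No, ∇²f = -2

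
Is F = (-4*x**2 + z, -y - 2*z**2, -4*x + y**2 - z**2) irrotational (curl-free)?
No, ∇×F = (2*y + 4*z, 5, 0)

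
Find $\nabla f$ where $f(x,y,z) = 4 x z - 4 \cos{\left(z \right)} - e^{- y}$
(4*z, exp(-y), 4*x + 4*sin(z))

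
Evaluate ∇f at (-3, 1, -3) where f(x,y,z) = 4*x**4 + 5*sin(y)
(-432, 5*cos(1), 0)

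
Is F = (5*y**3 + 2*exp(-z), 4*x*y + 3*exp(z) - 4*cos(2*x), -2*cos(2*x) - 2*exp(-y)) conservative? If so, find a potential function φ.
No, ∇×F = (-3*exp(z) + 2*exp(-y), -4*sin(2*x) - 2*exp(-z), -15*y**2 + 4*y + 8*sin(2*x)) ≠ 0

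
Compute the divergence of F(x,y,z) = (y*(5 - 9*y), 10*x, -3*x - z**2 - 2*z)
-2*z - 2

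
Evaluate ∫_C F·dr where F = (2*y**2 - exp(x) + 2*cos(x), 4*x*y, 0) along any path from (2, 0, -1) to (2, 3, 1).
36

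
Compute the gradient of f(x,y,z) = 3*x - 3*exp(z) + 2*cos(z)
(3, 0, -3*exp(z) - 2*sin(z))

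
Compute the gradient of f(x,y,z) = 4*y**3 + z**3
(0, 12*y**2, 3*z**2)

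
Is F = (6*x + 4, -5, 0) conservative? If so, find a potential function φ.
Yes, F is conservative. φ = 3*x**2 + 4*x - 5*y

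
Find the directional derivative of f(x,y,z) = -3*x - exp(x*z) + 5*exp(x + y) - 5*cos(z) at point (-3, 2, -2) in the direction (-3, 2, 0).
sqrt(13)*(-6*exp(7) - 5 + 9*E)*exp(-1)/13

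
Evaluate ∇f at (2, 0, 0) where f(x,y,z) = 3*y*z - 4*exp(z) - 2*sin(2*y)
(0, -4, -4)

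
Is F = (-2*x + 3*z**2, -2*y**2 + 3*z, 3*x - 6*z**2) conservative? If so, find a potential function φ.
No, ∇×F = (-3, 6*z - 3, 0) ≠ 0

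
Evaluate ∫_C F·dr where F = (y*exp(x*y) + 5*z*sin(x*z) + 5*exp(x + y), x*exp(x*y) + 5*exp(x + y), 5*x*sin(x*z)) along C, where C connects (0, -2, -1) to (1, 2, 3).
-5*exp(-2) + 4 - 5*cos(3) + exp(2) + 5*exp(3)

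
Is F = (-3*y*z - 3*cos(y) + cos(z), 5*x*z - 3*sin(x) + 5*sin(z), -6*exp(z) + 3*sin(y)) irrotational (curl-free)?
No, ∇×F = (-5*x + 3*cos(y) - 5*cos(z), -3*y - sin(z), 8*z - 3*sin(y) - 3*cos(x))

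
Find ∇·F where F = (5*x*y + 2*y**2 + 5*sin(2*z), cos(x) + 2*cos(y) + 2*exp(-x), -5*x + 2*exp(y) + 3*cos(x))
5*y - 2*sin(y)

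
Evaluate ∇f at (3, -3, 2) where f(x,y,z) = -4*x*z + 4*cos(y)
(-8, 4*sin(3), -12)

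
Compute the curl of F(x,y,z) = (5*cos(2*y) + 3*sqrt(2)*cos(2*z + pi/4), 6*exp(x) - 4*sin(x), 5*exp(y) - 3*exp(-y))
(5*exp(y) + 3*exp(-y), -6*sqrt(2)*sin(2*z + pi/4), 6*exp(x) + 10*sin(2*y) - 4*cos(x))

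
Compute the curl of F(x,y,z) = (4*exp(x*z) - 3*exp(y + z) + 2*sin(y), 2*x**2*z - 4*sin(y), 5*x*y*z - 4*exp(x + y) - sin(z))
(-2*x**2 + 5*x*z - 4*exp(x + y), 4*x*exp(x*z) - 5*y*z + 4*exp(x + y) - 3*exp(y + z), 4*x*z + 3*exp(y + z) - 2*cos(y))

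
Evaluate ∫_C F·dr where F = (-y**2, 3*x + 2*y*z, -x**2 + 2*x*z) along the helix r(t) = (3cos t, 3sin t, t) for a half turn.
9*pi/2 + 24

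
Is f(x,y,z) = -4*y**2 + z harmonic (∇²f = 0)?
No, ∇²f = -8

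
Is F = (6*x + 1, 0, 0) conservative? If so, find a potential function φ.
Yes, F is conservative. φ = x*(3*x + 1)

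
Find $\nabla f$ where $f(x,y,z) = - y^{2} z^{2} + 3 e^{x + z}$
(3*exp(x + z), -2*y*z**2, -2*y**2*z + 3*exp(x + z))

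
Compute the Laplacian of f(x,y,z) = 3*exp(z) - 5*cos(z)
3*exp(z) + 5*cos(z)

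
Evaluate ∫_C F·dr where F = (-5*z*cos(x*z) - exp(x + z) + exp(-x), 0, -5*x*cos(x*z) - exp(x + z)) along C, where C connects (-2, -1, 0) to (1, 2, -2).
-2*exp(-1) + exp(-2) + 5*sin(2) + exp(2)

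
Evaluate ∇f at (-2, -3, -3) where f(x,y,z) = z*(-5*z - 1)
(0, 0, 29)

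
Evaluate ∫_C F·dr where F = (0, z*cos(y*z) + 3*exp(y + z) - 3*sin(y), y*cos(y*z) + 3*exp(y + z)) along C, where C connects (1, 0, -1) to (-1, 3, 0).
-3 + 3*cos(3) - 3*exp(-1) + 3*exp(3)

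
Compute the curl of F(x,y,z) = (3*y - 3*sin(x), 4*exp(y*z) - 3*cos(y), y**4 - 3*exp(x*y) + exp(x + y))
(-3*x*exp(x*y) + 4*y**3 - 4*y*exp(y*z) + exp(x + y), 3*y*exp(x*y) - exp(x + y), -3)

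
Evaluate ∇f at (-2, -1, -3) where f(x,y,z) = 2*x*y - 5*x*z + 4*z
(13, -4, 14)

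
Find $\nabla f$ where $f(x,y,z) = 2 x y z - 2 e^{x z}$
(2*z*(y - exp(x*z)), 2*x*z, 2*x*(y - exp(x*z)))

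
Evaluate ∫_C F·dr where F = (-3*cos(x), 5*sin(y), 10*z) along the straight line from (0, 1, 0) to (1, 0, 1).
-3*sin(1) + 5*cos(1)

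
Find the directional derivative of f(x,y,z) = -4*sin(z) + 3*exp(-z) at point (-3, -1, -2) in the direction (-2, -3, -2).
2*sqrt(17)*(4*cos(2) + 3*exp(2))/17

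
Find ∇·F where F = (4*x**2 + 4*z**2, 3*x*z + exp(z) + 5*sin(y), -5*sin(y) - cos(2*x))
8*x + 5*cos(y)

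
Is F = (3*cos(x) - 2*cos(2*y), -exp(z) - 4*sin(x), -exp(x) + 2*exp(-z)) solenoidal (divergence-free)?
No, ∇·F = -3*sin(x) - 2*exp(-z)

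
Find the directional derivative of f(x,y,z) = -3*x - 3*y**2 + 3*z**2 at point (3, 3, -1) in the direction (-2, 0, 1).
0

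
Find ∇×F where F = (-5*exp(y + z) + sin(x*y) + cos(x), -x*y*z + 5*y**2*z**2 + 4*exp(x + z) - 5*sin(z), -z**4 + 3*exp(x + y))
(x*y - 10*y**2*z + 3*exp(x + y) - 4*exp(x + z) + 5*cos(z), -3*exp(x + y) - 5*exp(y + z), -x*cos(x*y) - y*z + 4*exp(x + z) + 5*exp(y + z))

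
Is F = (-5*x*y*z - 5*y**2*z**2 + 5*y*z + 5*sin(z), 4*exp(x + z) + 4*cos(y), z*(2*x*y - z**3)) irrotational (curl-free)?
No, ∇×F = (2*x*z - 4*exp(x + z), -5*x*y - 10*y**2*z - 2*y*z + 5*y + 5*cos(z), 5*x*z + 10*y*z**2 - 5*z + 4*exp(x + z))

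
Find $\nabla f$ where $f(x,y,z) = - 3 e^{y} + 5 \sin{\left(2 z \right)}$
(0, -3*exp(y), 10*cos(2*z))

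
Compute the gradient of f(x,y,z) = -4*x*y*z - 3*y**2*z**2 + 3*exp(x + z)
(-4*y*z + 3*exp(x + z), 2*z*(-2*x - 3*y*z), -4*x*y - 6*y**2*z + 3*exp(x + z))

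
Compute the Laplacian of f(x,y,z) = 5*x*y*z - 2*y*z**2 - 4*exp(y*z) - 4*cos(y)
-4*y*(y*exp(y*z) + 1) - 4*z**2*exp(y*z) + 4*cos(y)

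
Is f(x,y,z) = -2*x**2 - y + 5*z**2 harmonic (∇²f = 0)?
No, ∇²f = 6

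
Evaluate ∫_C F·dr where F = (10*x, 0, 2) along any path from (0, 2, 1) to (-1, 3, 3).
9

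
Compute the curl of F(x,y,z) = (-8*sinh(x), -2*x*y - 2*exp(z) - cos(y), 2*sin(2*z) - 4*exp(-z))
(2*exp(z), 0, -2*y)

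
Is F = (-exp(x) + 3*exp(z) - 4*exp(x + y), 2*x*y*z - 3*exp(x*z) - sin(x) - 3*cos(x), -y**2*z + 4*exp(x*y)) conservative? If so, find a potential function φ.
No, ∇×F = (-2*x*y + 4*x*exp(x*y) + 3*x*exp(x*z) - 2*y*z, -4*y*exp(x*y) + 3*exp(z), 2*y*z - 3*z*exp(x*z) + 4*exp(x + y) + 3*sin(x) - cos(x)) ≠ 0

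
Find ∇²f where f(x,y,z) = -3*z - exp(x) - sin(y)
-exp(x) + sin(y)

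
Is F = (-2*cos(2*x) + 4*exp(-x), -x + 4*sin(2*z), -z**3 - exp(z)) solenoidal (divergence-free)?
No, ∇·F = -3*z**2 - exp(z) + 4*sin(2*x) - 4*exp(-x)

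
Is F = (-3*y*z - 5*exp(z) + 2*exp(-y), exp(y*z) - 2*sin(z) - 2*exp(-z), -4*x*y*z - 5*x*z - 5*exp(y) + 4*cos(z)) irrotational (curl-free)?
No, ∇×F = (-4*x*z - y*exp(y*z) - 5*exp(y) + 2*cos(z) - 2*exp(-z), 4*y*z - 3*y + 5*z - 5*exp(z), 3*z + 2*exp(-y))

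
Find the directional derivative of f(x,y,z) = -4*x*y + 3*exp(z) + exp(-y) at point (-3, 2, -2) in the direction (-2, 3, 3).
sqrt(22)*(3 + 26*exp(2))*exp(-2)/11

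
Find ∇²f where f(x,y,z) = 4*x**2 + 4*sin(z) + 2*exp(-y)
-4*sin(z) + 8 + 2*exp(-y)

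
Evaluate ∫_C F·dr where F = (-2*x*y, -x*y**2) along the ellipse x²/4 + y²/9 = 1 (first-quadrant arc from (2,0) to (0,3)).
8 - 27*pi/8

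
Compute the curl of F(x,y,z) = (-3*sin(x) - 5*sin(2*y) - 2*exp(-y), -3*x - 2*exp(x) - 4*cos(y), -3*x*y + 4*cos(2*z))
(-3*x, 3*y, -2*exp(x) + 10*cos(2*y) - 3 - 2*exp(-y))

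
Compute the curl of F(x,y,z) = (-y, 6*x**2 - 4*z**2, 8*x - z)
(8*z, -8, 12*x + 1)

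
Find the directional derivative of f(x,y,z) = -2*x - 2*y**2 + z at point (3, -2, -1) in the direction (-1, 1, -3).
7*sqrt(11)/11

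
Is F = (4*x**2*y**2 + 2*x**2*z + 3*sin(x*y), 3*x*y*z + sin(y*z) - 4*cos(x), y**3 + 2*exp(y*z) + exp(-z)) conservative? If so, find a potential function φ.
No, ∇×F = (-3*x*y + 3*y**2 - y*cos(y*z) + 2*z*exp(y*z), 2*x**2, -8*x**2*y - 3*x*cos(x*y) + 3*y*z + 4*sin(x)) ≠ 0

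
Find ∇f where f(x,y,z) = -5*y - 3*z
(0, -5, -3)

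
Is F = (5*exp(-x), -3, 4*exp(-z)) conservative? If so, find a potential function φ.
Yes, F is conservative. φ = -3*y - 4*exp(-z) - 5*exp(-x)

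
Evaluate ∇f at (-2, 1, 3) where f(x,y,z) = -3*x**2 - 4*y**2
(12, -8, 0)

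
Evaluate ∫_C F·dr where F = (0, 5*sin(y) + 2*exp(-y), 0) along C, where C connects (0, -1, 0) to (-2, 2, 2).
-2*exp(-2) - 5*cos(2) + 5*cos(1) + 2*E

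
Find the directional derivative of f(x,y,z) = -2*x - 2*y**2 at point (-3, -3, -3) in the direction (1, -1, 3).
-14*sqrt(11)/11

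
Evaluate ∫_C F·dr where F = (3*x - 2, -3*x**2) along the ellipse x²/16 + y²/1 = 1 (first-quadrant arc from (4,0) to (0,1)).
-48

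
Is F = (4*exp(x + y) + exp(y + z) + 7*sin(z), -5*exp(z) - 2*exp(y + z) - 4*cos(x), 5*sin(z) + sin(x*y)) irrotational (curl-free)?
No, ∇×F = (x*cos(x*y) + 5*exp(z) + 2*exp(y + z), -y*cos(x*y) + exp(y + z) + 7*cos(z), -4*exp(x + y) - exp(y + z) + 4*sin(x))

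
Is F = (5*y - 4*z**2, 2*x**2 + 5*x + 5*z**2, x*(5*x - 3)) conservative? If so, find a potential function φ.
No, ∇×F = (-10*z, -10*x - 8*z + 3, 4*x) ≠ 0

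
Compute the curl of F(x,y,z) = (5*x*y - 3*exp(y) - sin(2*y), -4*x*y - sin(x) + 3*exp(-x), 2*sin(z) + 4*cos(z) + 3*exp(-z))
(0, 0, -5*x - 4*y + 3*exp(y) - cos(x) + 2*cos(2*y) - 3*exp(-x))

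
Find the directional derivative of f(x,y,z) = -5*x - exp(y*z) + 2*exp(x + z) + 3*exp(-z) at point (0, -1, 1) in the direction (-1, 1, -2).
-sqrt(6)*(1 + E*(-5 + 2*E + 8*sinh(1)))*exp(-1)/6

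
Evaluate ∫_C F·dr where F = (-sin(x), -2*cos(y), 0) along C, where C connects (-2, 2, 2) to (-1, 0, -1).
-cos(2) + cos(1) + 2*sin(2)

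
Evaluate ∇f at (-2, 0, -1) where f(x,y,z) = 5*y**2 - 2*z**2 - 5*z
(0, 0, -1)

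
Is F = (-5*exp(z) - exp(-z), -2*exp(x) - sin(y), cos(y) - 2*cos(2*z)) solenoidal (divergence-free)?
No, ∇·F = 4*sin(2*z) - cos(y)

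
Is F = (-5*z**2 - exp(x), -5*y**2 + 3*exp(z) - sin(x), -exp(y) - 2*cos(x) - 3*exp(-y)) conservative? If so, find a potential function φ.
No, ∇×F = (-exp(y) - 3*exp(z) + 3*exp(-y), -10*z - 2*sin(x), -cos(x)) ≠ 0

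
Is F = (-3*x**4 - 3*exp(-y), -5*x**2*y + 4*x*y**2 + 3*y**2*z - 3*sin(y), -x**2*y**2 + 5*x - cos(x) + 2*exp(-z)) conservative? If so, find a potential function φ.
No, ∇×F = (y*(-2*x**2 - 3*y), 2*x*y**2 - sin(x) - 5, -10*x*y + 4*y**2 - 3*exp(-y)) ≠ 0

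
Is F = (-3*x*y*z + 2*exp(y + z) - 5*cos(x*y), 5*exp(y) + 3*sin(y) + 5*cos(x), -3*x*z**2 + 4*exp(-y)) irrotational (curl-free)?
No, ∇×F = (-4*exp(-y), -3*x*y + 3*z**2 + 2*exp(y + z), 3*x*z - 5*x*sin(x*y) - 2*exp(y + z) - 5*sin(x))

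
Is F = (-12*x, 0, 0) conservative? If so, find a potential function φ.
Yes, F is conservative. φ = -6*x**2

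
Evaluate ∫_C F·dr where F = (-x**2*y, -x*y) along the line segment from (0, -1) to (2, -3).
2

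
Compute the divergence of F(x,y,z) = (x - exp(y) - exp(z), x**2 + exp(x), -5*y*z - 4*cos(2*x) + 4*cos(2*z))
-5*y - 8*sin(2*z) + 1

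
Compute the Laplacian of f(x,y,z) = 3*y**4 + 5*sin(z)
36*y**2 - 5*sin(z)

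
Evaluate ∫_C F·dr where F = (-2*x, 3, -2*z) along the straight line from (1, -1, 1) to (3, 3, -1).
4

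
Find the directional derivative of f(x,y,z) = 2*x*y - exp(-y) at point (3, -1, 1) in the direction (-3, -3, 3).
sqrt(3)*(-4 - E)/3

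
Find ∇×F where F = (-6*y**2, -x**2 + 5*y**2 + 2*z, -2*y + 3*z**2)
(-4, 0, -2*x + 12*y)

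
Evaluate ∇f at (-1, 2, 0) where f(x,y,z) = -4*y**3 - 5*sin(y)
(0, -48 - 5*cos(2), 0)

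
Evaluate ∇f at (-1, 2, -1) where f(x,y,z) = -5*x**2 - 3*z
(10, 0, -3)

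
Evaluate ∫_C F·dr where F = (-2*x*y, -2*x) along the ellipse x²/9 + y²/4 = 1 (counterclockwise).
-12*pi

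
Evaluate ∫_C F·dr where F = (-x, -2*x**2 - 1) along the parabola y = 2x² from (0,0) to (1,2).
-9/2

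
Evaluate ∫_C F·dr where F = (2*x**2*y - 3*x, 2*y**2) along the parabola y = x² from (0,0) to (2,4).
742/15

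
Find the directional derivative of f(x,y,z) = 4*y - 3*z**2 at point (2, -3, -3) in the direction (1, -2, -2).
-44/3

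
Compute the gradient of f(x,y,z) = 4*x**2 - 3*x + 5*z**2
(8*x - 3, 0, 10*z)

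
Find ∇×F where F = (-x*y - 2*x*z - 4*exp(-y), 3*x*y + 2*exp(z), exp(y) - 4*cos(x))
(exp(y) - 2*exp(z), -2*x - 4*sin(x), x + 3*y - 4*exp(-y))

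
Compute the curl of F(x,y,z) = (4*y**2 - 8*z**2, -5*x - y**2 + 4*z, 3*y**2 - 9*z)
(6*y - 4, -16*z, -8*y - 5)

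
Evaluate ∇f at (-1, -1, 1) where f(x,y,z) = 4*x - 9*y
(4, -9, 0)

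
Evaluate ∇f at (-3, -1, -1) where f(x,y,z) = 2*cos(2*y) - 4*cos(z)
(0, 4*sin(2), -4*sin(1))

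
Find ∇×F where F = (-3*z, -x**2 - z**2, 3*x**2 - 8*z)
(2*z, -6*x - 3, -2*x)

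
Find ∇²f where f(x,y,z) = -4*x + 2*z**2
4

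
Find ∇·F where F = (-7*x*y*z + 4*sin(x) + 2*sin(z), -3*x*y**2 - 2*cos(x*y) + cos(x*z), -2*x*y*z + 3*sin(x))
-8*x*y + 2*x*sin(x*y) - 7*y*z + 4*cos(x)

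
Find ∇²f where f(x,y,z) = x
0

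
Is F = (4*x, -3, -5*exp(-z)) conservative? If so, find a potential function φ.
Yes, F is conservative. φ = 2*x**2 - 3*y + 5*exp(-z)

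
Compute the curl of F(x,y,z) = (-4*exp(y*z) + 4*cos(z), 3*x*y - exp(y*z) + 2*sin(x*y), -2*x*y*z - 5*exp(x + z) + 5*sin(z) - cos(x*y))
(-2*x*z + x*sin(x*y) + y*exp(y*z), 2*y*z - 4*y*exp(y*z) - y*sin(x*y) + 5*exp(x + z) - 4*sin(z), 2*y*cos(x*y) + 3*y + 4*z*exp(y*z))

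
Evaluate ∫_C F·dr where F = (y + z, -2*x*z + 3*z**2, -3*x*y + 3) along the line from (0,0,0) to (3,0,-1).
-9/2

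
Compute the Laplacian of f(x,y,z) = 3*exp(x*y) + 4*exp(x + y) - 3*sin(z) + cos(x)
3*x**2*exp(x*y) + 3*y**2*exp(x*y) + 8*exp(x + y) + 3*sin(z) - cos(x)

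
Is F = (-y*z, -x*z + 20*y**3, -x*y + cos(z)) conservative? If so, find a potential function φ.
Yes, F is conservative. φ = -x*y*z + 5*y**4 + sin(z)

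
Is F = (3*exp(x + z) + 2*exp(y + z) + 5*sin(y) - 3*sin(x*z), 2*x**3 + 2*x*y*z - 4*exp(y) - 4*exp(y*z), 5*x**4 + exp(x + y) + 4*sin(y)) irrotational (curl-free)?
No, ∇×F = (-2*x*y + 4*y*exp(y*z) + exp(x + y) + 4*cos(y), -20*x**3 - 3*x*cos(x*z) - exp(x + y) + 3*exp(x + z) + 2*exp(y + z), 6*x**2 + 2*y*z - 2*exp(y + z) - 5*cos(y))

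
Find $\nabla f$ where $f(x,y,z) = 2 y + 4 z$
(0, 2, 4)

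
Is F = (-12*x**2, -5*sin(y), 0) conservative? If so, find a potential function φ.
Yes, F is conservative. φ = -4*x**3 + 5*cos(y)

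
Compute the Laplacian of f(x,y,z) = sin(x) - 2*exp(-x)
-sin(x) - 2*exp(-x)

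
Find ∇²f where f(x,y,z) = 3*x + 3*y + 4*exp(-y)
4*exp(-y)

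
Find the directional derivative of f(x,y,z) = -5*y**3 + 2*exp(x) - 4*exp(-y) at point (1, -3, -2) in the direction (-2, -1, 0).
sqrt(5)*(-4*exp(3) - 4*E + 135)/5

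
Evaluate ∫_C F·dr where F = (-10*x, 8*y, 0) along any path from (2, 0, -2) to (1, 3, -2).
51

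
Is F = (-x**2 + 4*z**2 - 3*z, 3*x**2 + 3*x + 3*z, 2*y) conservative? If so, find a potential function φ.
No, ∇×F = (-1, 8*z - 3, 6*x + 3) ≠ 0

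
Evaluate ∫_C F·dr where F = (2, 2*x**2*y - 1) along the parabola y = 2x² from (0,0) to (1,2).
8/3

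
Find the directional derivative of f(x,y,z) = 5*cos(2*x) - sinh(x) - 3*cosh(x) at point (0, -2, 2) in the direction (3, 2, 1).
-3*sqrt(14)/14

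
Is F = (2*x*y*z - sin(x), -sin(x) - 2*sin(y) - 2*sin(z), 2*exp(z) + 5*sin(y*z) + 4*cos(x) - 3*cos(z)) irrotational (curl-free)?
No, ∇×F = (5*z*cos(y*z) + 2*cos(z), 2*x*y + 4*sin(x), -2*x*z - cos(x))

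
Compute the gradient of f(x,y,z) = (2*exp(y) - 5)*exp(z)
(0, 2*exp(y + z), (2*exp(y) - 5)*exp(z))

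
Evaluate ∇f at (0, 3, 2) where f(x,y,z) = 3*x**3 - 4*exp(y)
(0, -4*exp(3), 0)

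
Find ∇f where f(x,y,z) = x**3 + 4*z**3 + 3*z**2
(3*x**2, 0, 6*z*(2*z + 1))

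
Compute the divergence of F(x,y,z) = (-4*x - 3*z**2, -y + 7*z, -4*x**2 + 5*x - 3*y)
-5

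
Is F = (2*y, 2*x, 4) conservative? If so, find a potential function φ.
Yes, F is conservative. φ = 2*x*y + 4*z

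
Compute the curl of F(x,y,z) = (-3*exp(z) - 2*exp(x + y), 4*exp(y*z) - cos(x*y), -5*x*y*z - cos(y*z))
(-5*x*z - 4*y*exp(y*z) + z*sin(y*z), 5*y*z - 3*exp(z), y*sin(x*y) + 2*exp(x + y))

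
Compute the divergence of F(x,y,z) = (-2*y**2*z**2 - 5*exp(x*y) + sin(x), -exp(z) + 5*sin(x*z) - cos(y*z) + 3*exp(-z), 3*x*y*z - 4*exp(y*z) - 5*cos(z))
3*x*y - 5*y*exp(x*y) - 4*y*exp(y*z) + z*sin(y*z) + 5*sin(z) + cos(x)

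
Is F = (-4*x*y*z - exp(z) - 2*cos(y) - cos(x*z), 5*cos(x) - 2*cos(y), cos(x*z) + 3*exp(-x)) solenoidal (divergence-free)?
No, ∇·F = -x*sin(x*z) - 4*y*z + z*sin(x*z) + 2*sin(y)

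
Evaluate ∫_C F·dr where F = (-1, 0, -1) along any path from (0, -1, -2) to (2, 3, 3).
-7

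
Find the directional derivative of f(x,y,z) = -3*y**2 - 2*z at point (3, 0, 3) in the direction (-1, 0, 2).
-4*sqrt(5)/5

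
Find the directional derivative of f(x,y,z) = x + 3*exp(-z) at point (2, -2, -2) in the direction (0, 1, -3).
9*sqrt(10)*exp(2)/10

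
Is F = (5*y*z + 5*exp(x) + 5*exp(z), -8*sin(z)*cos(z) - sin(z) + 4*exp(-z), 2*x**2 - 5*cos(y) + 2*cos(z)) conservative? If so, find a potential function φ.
No, ∇×F = (5*sin(y) + cos(z) + 8*cos(2*z) + 4*exp(-z), -4*x + 5*y + 5*exp(z), -5*z) ≠ 0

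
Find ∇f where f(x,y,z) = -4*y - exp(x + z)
(-exp(x + z), -4, -exp(x + z))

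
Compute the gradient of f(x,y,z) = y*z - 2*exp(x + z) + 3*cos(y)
(-2*exp(x + z), z - 3*sin(y), y - 2*exp(x + z))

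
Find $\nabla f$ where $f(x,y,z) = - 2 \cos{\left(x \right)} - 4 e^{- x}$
(2*sin(x) + 4*exp(-x), 0, 0)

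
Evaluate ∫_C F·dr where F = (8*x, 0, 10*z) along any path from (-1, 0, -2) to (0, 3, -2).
-4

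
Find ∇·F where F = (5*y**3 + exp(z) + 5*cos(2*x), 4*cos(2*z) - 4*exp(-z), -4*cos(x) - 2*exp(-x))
-10*sin(2*x)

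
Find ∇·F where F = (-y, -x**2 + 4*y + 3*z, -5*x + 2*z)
6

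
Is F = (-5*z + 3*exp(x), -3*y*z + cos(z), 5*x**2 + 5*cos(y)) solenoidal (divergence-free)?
No, ∇·F = -3*z + 3*exp(x)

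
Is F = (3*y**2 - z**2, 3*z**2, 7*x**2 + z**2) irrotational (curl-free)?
No, ∇×F = (-6*z, -14*x - 2*z, -6*y)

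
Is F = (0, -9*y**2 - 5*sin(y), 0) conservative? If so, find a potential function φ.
Yes, F is conservative. φ = -3*y**3 + 5*cos(y)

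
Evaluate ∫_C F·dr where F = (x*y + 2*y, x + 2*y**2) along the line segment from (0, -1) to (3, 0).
-7/3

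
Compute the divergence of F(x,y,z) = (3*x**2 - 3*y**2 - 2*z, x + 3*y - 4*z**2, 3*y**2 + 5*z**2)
6*x + 10*z + 3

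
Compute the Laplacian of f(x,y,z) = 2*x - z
0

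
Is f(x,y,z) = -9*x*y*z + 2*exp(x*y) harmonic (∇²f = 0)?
No, ∇²f = 2*(x**2 + y**2)*exp(x*y)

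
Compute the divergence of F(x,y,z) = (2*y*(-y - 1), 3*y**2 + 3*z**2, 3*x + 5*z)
6*y + 5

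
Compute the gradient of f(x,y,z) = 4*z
(0, 0, 4)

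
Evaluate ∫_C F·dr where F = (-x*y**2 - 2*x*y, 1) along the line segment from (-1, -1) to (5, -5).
-104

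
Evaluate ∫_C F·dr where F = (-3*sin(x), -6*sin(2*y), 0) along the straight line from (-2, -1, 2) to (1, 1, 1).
-3*cos(2) + 3*cos(1)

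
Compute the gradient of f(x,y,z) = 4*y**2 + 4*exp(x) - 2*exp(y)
(4*exp(x), 8*y - 2*exp(y), 0)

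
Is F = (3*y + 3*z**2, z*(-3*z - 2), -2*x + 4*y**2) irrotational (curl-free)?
No, ∇×F = (8*y + 6*z + 2, 6*z + 2, -3)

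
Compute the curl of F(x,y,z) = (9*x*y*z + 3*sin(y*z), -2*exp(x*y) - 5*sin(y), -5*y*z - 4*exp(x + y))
(-5*z - 4*exp(x + y), 9*x*y + 3*y*cos(y*z) + 4*exp(x + y), -9*x*z - 2*y*exp(x*y) - 3*z*cos(y*z))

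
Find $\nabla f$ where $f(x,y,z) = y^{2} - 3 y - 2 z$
(0, 2*y - 3, -2)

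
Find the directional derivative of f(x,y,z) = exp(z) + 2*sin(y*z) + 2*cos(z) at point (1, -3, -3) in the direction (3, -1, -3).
3*sqrt(19)*(8*exp(3)*cos(9) - 2*exp(3)*sin(3) - 1)*exp(-3)/19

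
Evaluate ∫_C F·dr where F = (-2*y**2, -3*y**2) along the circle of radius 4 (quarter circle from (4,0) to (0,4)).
64/3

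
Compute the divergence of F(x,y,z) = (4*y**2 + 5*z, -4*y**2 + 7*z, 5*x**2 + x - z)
-8*y - 1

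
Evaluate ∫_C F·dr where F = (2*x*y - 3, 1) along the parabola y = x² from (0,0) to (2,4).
6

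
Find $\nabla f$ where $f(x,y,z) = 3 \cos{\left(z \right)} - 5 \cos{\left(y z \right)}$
(0, 5*z*sin(y*z), 5*y*sin(y*z) - 3*sin(z))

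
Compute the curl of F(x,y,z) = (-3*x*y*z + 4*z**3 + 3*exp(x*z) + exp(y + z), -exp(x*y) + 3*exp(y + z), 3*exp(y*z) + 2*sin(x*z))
(3*z*exp(y*z) - 3*exp(y + z), -3*x*y + 3*x*exp(x*z) + 12*z**2 - 2*z*cos(x*z) + exp(y + z), 3*x*z - y*exp(x*y) - exp(y + z))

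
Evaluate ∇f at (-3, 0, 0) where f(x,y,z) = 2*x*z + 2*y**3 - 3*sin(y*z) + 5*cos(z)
(0, 0, -6)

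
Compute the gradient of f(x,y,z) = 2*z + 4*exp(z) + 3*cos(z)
(0, 0, 4*exp(z) - 3*sin(z) + 2)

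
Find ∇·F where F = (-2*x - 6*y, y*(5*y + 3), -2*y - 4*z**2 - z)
10*y - 8*z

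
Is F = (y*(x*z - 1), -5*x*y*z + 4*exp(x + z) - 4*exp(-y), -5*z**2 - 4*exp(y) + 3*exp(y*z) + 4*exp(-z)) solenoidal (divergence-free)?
No, ∇·F = -5*x*z + y*z + 3*y*exp(y*z) - 10*z - 4*exp(-z) + 4*exp(-y)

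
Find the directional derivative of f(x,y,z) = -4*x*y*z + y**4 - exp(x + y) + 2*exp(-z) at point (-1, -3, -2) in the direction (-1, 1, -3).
2*sqrt(11)*(-28 + 3*exp(2))/11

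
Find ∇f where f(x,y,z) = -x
(-1, 0, 0)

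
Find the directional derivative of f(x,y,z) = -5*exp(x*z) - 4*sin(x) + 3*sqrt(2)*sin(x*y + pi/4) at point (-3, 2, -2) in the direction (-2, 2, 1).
-5*exp(6)/3 - 10*sqrt(2)*sin(pi/4 + 6) + 8*cos(3)/3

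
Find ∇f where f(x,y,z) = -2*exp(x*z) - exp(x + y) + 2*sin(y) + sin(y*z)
(-2*z*exp(x*z) - exp(x + y), z*cos(y*z) - exp(x + y) + 2*cos(y), -2*x*exp(x*z) + y*cos(y*z))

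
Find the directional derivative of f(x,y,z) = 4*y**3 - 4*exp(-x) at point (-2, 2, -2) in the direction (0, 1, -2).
48*sqrt(5)/5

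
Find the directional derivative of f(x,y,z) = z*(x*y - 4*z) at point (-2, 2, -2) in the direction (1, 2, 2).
28/3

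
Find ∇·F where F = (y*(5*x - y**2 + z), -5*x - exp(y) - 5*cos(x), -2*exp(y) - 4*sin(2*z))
5*y - exp(y) - 8*cos(2*z)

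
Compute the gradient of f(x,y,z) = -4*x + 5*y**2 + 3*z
(-4, 10*y, 3)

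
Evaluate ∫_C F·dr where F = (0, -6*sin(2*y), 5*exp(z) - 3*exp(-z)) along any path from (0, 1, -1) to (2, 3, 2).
-3*E - 5*exp(-1) + 3*exp(-2) - 3*cos(2) + 3*cos(6) + 5*exp(2)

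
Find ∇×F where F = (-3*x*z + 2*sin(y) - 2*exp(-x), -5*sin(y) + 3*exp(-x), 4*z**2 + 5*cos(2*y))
(-10*sin(2*y), -3*x, -2*cos(y) - 3*exp(-x))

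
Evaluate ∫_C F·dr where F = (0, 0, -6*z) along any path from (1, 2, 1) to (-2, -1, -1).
0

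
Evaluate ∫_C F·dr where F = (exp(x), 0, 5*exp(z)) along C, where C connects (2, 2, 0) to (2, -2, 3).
-5 + 5*exp(3)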